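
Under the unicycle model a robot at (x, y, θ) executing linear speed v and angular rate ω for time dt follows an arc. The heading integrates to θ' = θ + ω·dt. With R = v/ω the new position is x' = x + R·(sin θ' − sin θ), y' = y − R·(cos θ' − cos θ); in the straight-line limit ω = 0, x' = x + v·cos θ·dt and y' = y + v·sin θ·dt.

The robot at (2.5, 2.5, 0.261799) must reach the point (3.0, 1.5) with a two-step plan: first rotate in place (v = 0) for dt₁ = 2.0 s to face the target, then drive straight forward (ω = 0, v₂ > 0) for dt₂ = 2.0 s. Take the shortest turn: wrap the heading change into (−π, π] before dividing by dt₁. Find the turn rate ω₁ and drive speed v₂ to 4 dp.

heading to target = atan2(1.5−2.5, 3−2.5) = -1.1071
Δθ = wrap(-1.1071 − 0.2618) = -1.3689; ω₁ = Δθ/dt₁ = -0.6845
distance = √((3−2.5)² + (1.5−2.5)²) = 1.1180; v₂ = distance/dt₂ = 0.5590

ω₁ = -0.6845, v₂ = 0.5590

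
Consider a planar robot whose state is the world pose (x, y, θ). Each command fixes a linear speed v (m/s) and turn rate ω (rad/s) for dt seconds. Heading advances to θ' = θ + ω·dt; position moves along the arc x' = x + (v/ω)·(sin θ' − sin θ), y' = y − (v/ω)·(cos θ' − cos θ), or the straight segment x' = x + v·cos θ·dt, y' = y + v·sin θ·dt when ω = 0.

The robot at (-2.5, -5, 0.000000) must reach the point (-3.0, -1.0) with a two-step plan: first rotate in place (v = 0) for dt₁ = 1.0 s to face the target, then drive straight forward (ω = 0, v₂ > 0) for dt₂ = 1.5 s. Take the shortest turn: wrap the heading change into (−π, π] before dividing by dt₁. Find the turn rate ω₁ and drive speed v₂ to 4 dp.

ω₁ = 1.6952, v₂ = 2.6874

heading to target = atan2(-1−-5, -3−-2.5) = 1.6952
Δθ = wrap(1.6952 − 0.0000) = 1.6952; ω₁ = Δθ/dt₁ = 1.6952
distance = √((-3−-2.5)² + (-1−-5)²) = 4.0311; v₂ = distance/dt₂ = 2.6874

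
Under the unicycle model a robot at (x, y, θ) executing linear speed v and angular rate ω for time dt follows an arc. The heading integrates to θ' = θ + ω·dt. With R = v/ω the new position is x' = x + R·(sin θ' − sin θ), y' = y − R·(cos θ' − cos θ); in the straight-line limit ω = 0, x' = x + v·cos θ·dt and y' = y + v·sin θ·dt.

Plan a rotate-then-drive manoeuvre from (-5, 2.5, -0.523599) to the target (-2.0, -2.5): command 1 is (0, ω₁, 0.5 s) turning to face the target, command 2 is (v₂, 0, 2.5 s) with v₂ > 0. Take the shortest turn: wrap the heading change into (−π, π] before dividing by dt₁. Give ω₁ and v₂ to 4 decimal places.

heading to target = atan2(-2.5−2.5, -2−-5) = -1.0304
Δθ = wrap(-1.0304 − -0.5236) = -0.5068; ω₁ = Δθ/dt₁ = -1.0136
distance = √((-2−-5)² + (-2.5−2.5)²) = 5.8310; v₂ = distance/dt₂ = 2.3324

ω₁ = -1.0136, v₂ = 2.3324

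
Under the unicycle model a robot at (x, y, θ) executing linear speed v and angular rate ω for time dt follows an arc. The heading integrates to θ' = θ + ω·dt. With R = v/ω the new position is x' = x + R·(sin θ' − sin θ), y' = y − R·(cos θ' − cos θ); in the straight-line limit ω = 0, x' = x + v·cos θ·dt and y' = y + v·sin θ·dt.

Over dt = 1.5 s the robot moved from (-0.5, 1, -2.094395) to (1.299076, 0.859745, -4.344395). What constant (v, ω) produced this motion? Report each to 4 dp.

Δθ = -4.344395 − -2.094395 = -2.250000
ω = Δθ/dt = -2.250000/1.5 = -1.5000
R = Δx/(sin θ' − sin θ) = 1.0000
v = R·ω = 1.0000·-1.5000 = -1.5000

v = -1.5000, ω = -1.5000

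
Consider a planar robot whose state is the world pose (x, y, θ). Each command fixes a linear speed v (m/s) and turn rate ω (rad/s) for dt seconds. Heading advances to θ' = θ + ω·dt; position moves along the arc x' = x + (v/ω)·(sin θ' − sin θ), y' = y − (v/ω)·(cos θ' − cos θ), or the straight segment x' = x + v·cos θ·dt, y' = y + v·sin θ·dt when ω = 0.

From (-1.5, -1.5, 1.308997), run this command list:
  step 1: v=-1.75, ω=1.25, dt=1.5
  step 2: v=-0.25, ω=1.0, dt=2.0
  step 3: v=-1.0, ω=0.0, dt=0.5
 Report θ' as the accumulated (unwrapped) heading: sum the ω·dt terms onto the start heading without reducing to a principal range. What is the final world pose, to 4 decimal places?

step 1: θ'=3.1840 (R=-1.4000) → pose (-0.0884, -3.2611, 3.1840)
step 2: θ'=5.1840 (R=-0.2500) → pose (0.1238, -2.8977, 5.1840)
step 3: θ'=5.1840 (straight) → pose (-0.1034, -2.4523, 5.1840)

(-0.1034, -2.4523, 5.1840)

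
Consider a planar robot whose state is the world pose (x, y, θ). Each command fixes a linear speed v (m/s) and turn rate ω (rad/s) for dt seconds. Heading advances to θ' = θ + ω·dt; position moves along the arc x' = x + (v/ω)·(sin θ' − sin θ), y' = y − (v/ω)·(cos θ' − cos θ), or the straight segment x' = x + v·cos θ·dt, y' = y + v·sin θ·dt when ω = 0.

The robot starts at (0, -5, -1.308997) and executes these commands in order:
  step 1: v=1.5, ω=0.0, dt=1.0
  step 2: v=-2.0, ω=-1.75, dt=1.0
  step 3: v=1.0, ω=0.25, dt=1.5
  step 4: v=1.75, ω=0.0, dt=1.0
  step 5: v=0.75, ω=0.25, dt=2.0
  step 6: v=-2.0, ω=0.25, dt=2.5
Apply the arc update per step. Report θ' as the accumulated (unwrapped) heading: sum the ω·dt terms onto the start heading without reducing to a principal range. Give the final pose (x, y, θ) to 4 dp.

step 1: θ'=-1.3090 (straight) → pose (0.3882, -6.4489, -1.3090)
step 2: θ'=-3.0590 (R=1.1429) → pose (1.3979, -5.0141, -3.0590)
step 3: θ'=-2.6840 (R=4.0000) → pose (-0.0393, -5.4120, -2.6840)
step 4: θ'=-2.6840 (straight) → pose (-1.6093, -6.1852, -2.6840)
step 5: θ'=-2.1840 (R=3.0000) → pose (-2.7373, -7.1501, -2.1840)
step 6: θ'=-1.5590 (R=-8.0000) → pose (-1.2804, -2.4518, -1.5590)

(-1.2804, -2.4518, -1.5590)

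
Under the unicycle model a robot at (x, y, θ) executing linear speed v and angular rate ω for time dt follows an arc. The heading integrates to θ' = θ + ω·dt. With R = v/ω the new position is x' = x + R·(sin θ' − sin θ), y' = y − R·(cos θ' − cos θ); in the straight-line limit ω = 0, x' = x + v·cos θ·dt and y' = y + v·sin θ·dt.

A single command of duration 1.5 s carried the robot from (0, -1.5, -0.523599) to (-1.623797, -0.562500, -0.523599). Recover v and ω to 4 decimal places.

v = -1.2500, ω = 0.0000

Δθ = -0.523599 − -0.523599 = 0.000000
ω = Δθ/dt = 0.000000/1.5 = 0.0000
ω = 0 → v = (Δx·cos θ + Δy·sin θ)/dt = -1.2500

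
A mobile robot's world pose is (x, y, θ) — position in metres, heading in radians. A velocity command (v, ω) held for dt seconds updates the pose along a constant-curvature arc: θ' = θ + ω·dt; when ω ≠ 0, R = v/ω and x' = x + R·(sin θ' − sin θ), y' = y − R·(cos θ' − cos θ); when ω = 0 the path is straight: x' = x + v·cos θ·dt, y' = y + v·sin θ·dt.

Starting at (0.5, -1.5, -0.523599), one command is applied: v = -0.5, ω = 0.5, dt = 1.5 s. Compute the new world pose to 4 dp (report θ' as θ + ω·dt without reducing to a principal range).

θ' = -0.5236 + 0.5·1.5 = 0.2264
R = v/ω = -0.5/0.5 = -1.0000
x' = 0.5 + -1.0000·(sin 0.2264 − sin -0.5236) = -0.2245
y' = -1.5 − -1.0000·(cos 0.2264 − cos -0.5236) = -1.3915

(-0.2245, -1.3915, 0.2264)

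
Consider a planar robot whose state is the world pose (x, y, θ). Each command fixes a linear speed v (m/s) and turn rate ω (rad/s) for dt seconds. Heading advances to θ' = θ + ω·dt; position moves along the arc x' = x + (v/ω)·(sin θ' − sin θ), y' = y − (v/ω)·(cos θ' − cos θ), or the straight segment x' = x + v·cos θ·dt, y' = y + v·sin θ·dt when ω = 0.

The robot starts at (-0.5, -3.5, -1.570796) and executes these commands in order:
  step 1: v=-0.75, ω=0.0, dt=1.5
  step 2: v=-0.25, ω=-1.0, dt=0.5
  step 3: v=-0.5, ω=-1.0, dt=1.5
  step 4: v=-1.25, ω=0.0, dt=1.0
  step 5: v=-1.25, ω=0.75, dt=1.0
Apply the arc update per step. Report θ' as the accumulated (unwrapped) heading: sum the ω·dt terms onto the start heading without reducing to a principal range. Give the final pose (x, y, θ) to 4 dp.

(2.5332, -2.6265, -2.8208)

step 1: θ'=-1.5708 (straight) → pose (-0.5000, -2.3750, -1.5708)
step 2: θ'=-2.0708 (R=0.2500) → pose (-0.4694, -2.2551, -2.0708)
step 3: θ'=-3.5708 (R=0.5000) → pose (0.1775, -2.0402, -3.5708)
step 4: θ'=-3.5708 (straight) → pose (1.3141, -2.5604, -3.5708)
step 5: θ'=-2.8208 (R=-1.6667) → pose (2.5332, -2.6265, -2.8208)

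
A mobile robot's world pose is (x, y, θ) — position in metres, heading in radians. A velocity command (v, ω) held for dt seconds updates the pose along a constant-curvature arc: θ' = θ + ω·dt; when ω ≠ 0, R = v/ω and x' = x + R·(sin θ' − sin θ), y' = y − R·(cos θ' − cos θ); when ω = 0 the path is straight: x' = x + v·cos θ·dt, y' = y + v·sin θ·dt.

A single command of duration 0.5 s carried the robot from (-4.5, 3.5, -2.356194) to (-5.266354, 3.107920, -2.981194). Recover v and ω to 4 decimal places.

Δθ = -2.981194 − -2.356194 = -0.625000
ω = Δθ/dt = -0.625000/0.5 = -1.2500
R = Δx/(sin θ' − sin θ) = -1.4000
v = R·ω = -1.4000·-1.2500 = 1.7500

v = 1.7500, ω = -1.2500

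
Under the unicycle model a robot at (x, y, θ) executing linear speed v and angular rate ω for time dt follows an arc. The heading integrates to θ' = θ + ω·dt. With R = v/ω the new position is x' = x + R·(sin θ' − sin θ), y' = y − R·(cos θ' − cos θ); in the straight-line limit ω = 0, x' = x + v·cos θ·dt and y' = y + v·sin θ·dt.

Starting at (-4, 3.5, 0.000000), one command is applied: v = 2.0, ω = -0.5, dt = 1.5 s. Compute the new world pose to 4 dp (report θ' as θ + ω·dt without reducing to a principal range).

θ' = 0.0000 + -0.5·1.5 = -0.7500
R = v/ω = 2.0/-0.5 = -4.0000
x' = -4 + -4.0000·(sin -0.7500 − sin 0.0000) = -1.2734
y' = 3.5 − -4.0000·(cos -0.7500 − cos 0.0000) = 2.4268

(-1.2734, 2.4268, -0.7500)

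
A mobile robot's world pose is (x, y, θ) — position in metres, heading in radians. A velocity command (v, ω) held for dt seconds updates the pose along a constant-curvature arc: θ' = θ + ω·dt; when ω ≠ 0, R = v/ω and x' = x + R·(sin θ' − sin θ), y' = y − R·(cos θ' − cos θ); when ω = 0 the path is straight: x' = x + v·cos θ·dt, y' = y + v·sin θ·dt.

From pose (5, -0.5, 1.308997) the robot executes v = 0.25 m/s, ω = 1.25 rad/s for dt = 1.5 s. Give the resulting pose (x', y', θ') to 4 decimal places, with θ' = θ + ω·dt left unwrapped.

θ' = 1.3090 + 1.25·1.5 = 3.1840
R = v/ω = 0.25/1.25 = 0.2000
x' = 5 + 0.2000·(sin 3.1840 − sin 1.3090) = 4.7983
y' = -0.5 − 0.2000·(cos 3.1840 − cos 1.3090) = -0.2484

(4.7983, -0.2484, 3.1840)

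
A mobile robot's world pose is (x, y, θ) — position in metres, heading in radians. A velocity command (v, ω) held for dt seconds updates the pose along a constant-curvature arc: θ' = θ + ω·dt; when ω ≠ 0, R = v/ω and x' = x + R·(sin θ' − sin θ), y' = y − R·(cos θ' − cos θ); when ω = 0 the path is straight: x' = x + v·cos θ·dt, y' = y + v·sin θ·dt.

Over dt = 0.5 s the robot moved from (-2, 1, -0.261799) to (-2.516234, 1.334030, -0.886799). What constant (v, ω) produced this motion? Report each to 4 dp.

Δθ = -0.886799 − -0.261799 = -0.625000
ω = Δθ/dt = -0.625000/0.5 = -1.2500
R = Δx/(sin θ' − sin θ) = 1.0000
v = R·ω = 1.0000·-1.2500 = -1.2500

v = -1.2500, ω = -1.2500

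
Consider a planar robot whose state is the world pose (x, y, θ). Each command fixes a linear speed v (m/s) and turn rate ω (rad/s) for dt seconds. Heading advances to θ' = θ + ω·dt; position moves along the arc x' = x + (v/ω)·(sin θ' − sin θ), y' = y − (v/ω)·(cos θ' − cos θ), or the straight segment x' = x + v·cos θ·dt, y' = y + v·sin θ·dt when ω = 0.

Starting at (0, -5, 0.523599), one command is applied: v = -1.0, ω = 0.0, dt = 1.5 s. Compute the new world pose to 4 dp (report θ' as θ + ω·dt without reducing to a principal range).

θ' = 0.5236 + 0.0·1.5 = 0.5236
ω = 0 → straight: x' = 0 + -1.0·cos(0.5236)·1.5 = -1.2990
y' = -5 + -1.0·sin(0.5236)·1.5 = -5.7500

(-1.2990, -5.7500, 0.5236)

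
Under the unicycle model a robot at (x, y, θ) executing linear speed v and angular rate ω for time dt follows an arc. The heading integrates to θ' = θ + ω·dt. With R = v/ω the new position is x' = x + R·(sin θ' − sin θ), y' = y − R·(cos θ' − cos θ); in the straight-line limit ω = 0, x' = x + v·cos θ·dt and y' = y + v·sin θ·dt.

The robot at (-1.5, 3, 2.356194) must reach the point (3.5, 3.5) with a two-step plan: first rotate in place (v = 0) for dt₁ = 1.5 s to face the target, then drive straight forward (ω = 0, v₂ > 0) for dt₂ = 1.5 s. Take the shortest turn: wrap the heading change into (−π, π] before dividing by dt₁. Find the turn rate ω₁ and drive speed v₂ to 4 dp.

heading to target = atan2(3.5−3, 3.5−-1.5) = 0.0997
Δθ = wrap(0.0997 − 2.3562) = -2.2565; ω₁ = Δθ/dt₁ = -1.5044
distance = √((3.5−-1.5)² + (3.5−3)²) = 5.0249; v₂ = distance/dt₂ = 3.3500

ω₁ = -1.5044, v₂ = 3.3500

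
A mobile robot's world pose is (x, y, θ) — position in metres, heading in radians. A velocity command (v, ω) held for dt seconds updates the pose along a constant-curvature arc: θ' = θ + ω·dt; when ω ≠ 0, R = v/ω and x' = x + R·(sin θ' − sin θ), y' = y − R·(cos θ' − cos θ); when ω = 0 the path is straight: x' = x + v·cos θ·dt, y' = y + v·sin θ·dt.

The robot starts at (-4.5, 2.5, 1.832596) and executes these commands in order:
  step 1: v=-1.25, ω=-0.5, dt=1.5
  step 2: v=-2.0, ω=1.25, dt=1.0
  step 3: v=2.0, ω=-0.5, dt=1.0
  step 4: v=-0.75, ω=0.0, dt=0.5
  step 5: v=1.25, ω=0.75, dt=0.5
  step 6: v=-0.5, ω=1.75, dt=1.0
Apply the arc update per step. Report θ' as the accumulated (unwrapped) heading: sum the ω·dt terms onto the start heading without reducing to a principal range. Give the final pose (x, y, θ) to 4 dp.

step 1: θ'=1.0826 (R=2.5000) → pose (-4.7069, 0.6804, 1.0826)
step 2: θ'=2.3326 (R=-1.6000) → pose (-4.4515, -1.1745, 2.3326)
step 3: θ'=1.8326 (R=-4.0000) → pose (-5.4209, 0.5512, 1.8326)
step 4: θ'=1.8326 (straight) → pose (-5.3238, 0.1889, 1.8326)
step 5: θ'=2.2076 (R=1.6667) → pose (-5.5937, 0.7486, 2.2076)
step 6: θ'=3.9576 (R=-0.2857) → pose (-5.1558, 0.7228, 3.9576)

(-5.1558, 0.7228, 3.9576)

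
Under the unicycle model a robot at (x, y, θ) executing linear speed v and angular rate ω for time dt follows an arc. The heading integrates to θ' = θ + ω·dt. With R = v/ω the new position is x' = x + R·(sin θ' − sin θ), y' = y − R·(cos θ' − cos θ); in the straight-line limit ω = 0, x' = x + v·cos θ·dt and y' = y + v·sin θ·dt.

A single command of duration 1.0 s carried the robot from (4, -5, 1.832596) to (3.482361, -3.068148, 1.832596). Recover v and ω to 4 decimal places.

Δθ = 1.832596 − 1.832596 = 0.000000
ω = Δθ/dt = 0.000000/1.0 = 0.0000
ω = 0 → v = (Δx·cos θ + Δy·sin θ)/dt = 2.0000

v = 2.0000, ω = 0.0000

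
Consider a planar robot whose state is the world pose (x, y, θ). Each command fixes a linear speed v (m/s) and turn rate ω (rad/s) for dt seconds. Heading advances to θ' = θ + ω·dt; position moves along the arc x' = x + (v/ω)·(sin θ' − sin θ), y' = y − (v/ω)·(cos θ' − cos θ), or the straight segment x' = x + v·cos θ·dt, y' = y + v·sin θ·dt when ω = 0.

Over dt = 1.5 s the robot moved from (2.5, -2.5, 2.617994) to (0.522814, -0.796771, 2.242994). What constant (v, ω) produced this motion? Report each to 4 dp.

v = 1.7500, ω = -0.2500

Δθ = 2.242994 − 2.617994 = -0.375000
ω = Δθ/dt = -0.375000/1.5 = -0.2500
R = Δx/(sin θ' − sin θ) = -7.0000
v = R·ω = -7.0000·-0.2500 = 1.7500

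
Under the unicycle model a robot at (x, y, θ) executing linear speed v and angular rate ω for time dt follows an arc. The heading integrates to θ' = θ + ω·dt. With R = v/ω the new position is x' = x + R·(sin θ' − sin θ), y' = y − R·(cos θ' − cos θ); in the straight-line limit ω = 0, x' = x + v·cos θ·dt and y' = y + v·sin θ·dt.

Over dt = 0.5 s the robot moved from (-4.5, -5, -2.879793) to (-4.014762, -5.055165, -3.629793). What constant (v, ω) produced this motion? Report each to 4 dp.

Δθ = -3.629793 − -2.879793 = -0.750000
ω = Δθ/dt = -0.750000/0.5 = -1.5000
R = Δx/(sin θ' − sin θ) = 0.6667
v = R·ω = 0.6667·-1.5000 = -1.0000

v = -1.0000, ω = -1.5000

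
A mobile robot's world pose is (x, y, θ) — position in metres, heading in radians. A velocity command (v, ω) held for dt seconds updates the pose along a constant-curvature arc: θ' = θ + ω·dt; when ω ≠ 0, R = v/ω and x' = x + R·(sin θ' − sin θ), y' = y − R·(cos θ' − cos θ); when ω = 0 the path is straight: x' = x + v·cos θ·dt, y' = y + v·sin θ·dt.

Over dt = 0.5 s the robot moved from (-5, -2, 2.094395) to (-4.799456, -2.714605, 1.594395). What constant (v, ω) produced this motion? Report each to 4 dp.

v = -1.5000, ω = -1.0000

Δθ = 1.594395 − 2.094395 = -0.500000
ω = Δθ/dt = -0.500000/0.5 = -1.0000
R = −Δy/(cos θ' − cos θ) = 1.5000
v = R·ω = 1.5000·-1.0000 = -1.5000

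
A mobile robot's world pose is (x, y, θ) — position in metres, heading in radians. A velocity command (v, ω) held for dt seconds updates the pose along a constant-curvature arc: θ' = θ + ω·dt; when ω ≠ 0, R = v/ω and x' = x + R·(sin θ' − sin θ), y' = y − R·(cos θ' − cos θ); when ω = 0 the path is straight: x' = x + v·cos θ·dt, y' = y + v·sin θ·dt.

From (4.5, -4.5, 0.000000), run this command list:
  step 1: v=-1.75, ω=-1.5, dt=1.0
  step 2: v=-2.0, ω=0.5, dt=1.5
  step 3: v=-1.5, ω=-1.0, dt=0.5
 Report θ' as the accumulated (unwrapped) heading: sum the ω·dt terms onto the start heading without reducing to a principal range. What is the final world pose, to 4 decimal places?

step 1: θ'=-1.5000 (R=1.1667) → pose (3.3363, -3.4159, -1.5000)
step 2: θ'=-0.7500 (R=-4.0000) → pose (2.0728, -0.7721, -0.7500)
step 3: θ'=-1.2500 (R=1.5000) → pose (1.6718, -0.1475, -1.2500)

(1.6718, -0.1475, -1.2500)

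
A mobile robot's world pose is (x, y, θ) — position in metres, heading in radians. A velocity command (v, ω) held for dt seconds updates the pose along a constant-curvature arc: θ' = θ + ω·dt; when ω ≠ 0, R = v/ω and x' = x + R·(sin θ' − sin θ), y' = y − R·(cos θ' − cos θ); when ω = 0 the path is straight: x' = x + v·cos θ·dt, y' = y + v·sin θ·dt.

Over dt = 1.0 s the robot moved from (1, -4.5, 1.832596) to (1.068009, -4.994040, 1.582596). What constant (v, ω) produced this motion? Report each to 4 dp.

Δθ = 1.582596 − 1.832596 = -0.250000
ω = Δθ/dt = -0.250000/1.0 = -0.2500
R = −Δy/(cos θ' − cos θ) = 2.0000
v = R·ω = 2.0000·-0.2500 = -0.5000

v = -0.5000, ω = -0.2500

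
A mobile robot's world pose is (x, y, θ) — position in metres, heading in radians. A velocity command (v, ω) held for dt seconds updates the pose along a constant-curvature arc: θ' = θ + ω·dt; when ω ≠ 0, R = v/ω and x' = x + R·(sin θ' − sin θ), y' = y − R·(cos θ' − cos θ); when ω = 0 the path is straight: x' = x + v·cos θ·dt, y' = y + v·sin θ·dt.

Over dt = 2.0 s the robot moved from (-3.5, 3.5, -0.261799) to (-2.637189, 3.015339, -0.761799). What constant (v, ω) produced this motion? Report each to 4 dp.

Δθ = -0.761799 − -0.261799 = -0.500000
ω = Δθ/dt = -0.500000/2.0 = -0.2500
R = Δx/(sin θ' − sin θ) = -2.0000
v = R·ω = -2.0000·-0.2500 = 0.5000

v = 0.5000, ω = -0.2500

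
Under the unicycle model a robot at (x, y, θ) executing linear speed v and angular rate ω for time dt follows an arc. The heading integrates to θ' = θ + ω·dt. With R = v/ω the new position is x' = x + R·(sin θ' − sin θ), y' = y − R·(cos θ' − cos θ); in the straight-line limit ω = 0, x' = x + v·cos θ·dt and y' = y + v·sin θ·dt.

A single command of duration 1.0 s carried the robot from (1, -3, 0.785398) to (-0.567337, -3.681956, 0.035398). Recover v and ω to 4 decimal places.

Δθ = 0.035398 − 0.785398 = -0.750000
ω = Δθ/dt = -0.750000/1.0 = -0.7500
R = Δx/(sin θ' − sin θ) = 2.3333
v = R·ω = 2.3333·-0.7500 = -1.7500

v = -1.7500, ω = -0.7500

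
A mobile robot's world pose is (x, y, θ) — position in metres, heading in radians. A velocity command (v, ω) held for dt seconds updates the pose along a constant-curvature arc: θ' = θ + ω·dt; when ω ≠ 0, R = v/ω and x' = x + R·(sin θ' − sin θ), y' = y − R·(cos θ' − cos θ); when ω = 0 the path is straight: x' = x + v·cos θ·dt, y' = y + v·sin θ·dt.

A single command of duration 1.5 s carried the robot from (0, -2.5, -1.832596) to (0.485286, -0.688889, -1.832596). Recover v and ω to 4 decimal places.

Δθ = -1.832596 − -1.832596 = 0.000000
ω = Δθ/dt = 0.000000/1.5 = 0.0000
ω = 0 → v = (Δx·cos θ + Δy·sin θ)/dt = -1.2500

v = -1.2500, ω = 0.0000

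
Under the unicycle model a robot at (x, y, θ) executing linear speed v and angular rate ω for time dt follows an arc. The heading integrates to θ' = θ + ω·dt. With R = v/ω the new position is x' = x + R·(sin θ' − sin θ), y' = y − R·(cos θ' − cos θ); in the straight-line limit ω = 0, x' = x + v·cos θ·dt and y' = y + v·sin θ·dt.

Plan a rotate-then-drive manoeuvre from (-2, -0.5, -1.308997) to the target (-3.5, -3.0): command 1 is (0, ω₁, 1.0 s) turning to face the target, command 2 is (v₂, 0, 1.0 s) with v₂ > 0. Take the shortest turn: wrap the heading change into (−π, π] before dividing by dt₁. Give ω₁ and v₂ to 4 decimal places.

heading to target = atan2(-3−-0.5, -3.5−-2) = -2.1112
Δθ = wrap(-2.1112 − -1.3090) = -0.8022; ω₁ = Δθ/dt₁ = -0.8022
distance = √((-3.5−-2)² + (-3−-0.5)²) = 2.9155; v₂ = distance/dt₂ = 2.9155

ω₁ = -0.8022, v₂ = 2.9155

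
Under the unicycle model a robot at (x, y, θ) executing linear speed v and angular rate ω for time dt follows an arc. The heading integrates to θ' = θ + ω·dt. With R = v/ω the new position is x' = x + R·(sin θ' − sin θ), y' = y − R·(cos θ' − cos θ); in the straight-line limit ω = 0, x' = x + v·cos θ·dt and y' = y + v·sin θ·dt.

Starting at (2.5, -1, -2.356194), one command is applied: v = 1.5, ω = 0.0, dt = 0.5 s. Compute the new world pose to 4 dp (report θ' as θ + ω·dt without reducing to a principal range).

θ' = -2.3562 + 0.0·0.5 = -2.3562
ω = 0 → straight: x' = 2.5 + 1.5·cos(-2.3562)·0.5 = 1.9697
y' = -1 + 1.5·sin(-2.3562)·0.5 = -1.5303

(1.9697, -1.5303, -2.3562)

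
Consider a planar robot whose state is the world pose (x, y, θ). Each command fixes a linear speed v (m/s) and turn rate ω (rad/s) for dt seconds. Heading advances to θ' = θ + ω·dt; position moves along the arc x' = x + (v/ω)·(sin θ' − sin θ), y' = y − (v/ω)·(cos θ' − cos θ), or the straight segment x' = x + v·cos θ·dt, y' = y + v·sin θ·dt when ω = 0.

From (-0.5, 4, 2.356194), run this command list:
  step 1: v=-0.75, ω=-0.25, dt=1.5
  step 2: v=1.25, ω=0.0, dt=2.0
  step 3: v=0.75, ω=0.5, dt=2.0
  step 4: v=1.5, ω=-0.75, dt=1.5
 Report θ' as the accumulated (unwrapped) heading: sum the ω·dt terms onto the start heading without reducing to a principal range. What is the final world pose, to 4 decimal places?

(-3.6034, 7.6615, 1.8562)

step 1: θ'=1.9812 (R=3.0000) → pose (0.1296, 3.0756, 1.9812)
step 2: θ'=1.9812 (straight) → pose (-0.8679, 5.3680, 1.9812)
step 3: θ'=2.9812 (R=1.5000) → pose (-2.0037, 6.2503, 2.9812)
step 4: θ'=1.8562 (R=-2.0000) → pose (-3.6034, 7.6615, 1.8562)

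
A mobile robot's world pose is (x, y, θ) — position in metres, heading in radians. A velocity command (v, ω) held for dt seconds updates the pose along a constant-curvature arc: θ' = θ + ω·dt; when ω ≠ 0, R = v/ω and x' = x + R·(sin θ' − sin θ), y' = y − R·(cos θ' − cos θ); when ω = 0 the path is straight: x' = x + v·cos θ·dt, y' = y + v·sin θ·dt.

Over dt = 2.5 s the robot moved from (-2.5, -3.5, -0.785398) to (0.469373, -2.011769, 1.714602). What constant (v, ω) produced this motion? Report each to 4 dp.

v = 1.7500, ω = 1.0000

Δθ = 1.714602 − -0.785398 = 2.500000
ω = Δθ/dt = 2.500000/2.5 = 1.0000
R = Δx/(sin θ' − sin θ) = 1.7500
v = R·ω = 1.7500·1.0000 = 1.7500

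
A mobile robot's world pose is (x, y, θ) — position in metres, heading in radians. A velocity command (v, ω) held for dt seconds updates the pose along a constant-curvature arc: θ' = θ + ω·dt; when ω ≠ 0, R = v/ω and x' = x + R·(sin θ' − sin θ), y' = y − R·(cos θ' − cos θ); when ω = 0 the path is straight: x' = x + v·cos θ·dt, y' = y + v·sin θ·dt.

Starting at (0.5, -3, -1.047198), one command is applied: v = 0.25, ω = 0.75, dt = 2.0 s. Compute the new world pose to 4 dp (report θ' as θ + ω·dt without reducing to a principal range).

(0.9345, -3.1331, 0.4528)

θ' = -1.0472 + 0.75·2.0 = 0.4528
R = v/ω = 0.25/0.75 = 0.3333
x' = 0.5 + 0.3333·(sin 0.4528 − sin -1.0472) = 0.9345
y' = -3 − 0.3333·(cos 0.4528 − cos -1.0472) = -3.1331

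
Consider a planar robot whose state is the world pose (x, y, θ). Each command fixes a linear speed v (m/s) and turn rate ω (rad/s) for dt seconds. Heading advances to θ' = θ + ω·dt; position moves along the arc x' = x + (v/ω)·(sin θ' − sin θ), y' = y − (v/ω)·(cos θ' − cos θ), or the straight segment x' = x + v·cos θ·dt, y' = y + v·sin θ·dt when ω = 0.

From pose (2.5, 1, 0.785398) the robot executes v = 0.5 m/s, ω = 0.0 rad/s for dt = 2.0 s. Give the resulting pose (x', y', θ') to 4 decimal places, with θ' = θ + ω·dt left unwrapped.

θ' = 0.7854 + 0.0·2.0 = 0.7854
ω = 0 → straight: x' = 2.5 + 0.5·cos(0.7854)·2.0 = 3.2071
y' = 1 + 0.5·sin(0.7854)·2.0 = 1.7071

(3.2071, 1.7071, 0.7854)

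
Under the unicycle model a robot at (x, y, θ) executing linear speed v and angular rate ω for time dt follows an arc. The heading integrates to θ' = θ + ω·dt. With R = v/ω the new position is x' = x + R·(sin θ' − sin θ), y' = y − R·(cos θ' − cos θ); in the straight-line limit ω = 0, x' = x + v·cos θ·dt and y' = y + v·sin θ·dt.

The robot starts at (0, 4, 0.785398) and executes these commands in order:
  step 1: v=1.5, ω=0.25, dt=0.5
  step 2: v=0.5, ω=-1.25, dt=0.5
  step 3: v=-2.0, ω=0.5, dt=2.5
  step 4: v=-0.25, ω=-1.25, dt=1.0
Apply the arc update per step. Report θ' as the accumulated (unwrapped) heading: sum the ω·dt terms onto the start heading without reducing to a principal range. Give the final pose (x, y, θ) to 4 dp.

step 1: θ'=0.9104 (R=6.0000) → pose (0.4958, 4.5621, 0.9104)
step 2: θ'=0.2854 (R=-0.4000) → pose (0.6991, 4.7005, 0.2854)
step 3: θ'=1.5354 (R=-4.0000) → pose (-2.1722, 1.0039, 1.5354)
step 4: θ'=0.2854 (R=0.2000) → pose (-2.3158, 0.8190, 0.2854)

(-2.3158, 0.8190, 0.2854)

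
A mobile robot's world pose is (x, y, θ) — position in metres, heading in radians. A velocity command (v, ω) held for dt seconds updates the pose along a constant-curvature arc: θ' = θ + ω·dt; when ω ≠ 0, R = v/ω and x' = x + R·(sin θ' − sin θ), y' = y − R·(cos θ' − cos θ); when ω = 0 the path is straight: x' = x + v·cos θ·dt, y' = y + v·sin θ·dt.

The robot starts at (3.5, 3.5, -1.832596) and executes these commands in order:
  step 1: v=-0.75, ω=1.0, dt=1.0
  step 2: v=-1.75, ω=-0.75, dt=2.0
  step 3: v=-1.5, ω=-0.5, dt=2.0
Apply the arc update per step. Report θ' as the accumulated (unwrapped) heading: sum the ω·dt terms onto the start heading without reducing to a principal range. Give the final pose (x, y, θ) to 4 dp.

step 1: θ'=-0.8326 (R=-0.7500) → pose (3.3303, 4.1988, -0.8326)
step 2: θ'=-2.3326 (R=2.3333) → pose (3.3678, 7.3796, -2.3326)
step 3: θ'=-3.3326 (R=3.0000) → pose (6.1082, 8.2544, -3.3326)

(6.1082, 8.2544, -3.3326)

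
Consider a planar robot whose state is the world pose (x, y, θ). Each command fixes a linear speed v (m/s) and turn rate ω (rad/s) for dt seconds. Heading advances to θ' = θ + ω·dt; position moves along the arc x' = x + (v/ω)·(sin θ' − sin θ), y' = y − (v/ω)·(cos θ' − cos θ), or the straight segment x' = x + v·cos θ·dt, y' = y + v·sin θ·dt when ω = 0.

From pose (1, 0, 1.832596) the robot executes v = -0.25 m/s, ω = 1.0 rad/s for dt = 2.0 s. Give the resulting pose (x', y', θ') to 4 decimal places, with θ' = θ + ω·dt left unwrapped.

θ' = 1.8326 + 1.0·2.0 = 3.8326
R = v/ω = -0.25/1.0 = -0.2500
x' = 1 + -0.2500·(sin 3.8326 − sin 1.8326) = 1.4008
y' = 0 − -0.2500·(cos 3.8326 − cos 1.8326) = -0.1279

(1.4008, -0.1279, 3.8326)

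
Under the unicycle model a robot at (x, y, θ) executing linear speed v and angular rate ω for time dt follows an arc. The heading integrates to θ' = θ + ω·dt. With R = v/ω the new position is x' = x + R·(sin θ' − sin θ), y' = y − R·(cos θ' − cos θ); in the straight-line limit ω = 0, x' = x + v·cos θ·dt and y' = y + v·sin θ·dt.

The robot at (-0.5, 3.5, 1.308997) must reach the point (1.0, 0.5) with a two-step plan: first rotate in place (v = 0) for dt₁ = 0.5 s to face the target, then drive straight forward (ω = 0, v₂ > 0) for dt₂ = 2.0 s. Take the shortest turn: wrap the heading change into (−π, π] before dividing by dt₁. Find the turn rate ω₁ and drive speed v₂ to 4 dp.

ω₁ = -4.8323, v₂ = 1.6771

heading to target = atan2(0.5−3.5, 1−-0.5) = -1.1071
Δθ = wrap(-1.1071 − 1.3090) = -2.4161; ω₁ = Δθ/dt₁ = -4.8323
distance = √((1−-0.5)² + (0.5−3.5)²) = 3.3541; v₂ = distance/dt₂ = 1.6771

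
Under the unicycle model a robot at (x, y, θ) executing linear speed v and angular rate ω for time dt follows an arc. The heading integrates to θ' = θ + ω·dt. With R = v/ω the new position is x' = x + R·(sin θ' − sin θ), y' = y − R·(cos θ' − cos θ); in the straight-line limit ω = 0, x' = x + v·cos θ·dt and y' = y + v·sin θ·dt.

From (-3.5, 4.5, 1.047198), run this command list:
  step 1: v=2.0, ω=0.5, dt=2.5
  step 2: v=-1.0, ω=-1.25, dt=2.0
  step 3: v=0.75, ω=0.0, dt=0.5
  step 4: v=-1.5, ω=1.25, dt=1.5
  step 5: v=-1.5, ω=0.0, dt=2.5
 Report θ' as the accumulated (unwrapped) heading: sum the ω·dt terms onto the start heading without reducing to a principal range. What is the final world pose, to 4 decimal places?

(-5.4216, 2.7386, 1.6722)

step 1: θ'=2.2972 (R=4.0000) → pose (-3.9738, 9.1567, 2.2972)
step 2: θ'=-0.2028 (R=0.8000) → pose (-4.7330, 7.8418, -0.2028)
step 3: θ'=-0.2028 (straight) → pose (-4.3657, 7.7663, -0.2028)
step 4: θ'=1.6722 (R=-1.2000) → pose (-5.8012, 6.4694, 1.6722)
step 5: θ'=1.6722 (straight) → pose (-5.4216, 2.7386, 1.6722)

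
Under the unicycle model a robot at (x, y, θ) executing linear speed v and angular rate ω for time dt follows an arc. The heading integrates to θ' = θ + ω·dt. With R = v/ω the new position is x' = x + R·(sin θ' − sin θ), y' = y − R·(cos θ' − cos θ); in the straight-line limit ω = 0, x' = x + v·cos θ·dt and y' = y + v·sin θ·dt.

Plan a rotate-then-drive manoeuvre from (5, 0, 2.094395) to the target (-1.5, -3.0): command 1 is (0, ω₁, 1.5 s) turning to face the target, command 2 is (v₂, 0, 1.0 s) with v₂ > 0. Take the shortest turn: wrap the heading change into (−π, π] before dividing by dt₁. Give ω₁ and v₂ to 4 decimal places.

heading to target = atan2(-3−0, -1.5−5) = -2.7092
Δθ = wrap(-2.7092 − 2.0944) = 1.4796; ω₁ = Δθ/dt₁ = 0.9864
distance = √((-1.5−5)² + (-3−0)²) = 7.1589; v₂ = distance/dt₂ = 7.1589

ω₁ = 0.9864, v₂ = 7.1589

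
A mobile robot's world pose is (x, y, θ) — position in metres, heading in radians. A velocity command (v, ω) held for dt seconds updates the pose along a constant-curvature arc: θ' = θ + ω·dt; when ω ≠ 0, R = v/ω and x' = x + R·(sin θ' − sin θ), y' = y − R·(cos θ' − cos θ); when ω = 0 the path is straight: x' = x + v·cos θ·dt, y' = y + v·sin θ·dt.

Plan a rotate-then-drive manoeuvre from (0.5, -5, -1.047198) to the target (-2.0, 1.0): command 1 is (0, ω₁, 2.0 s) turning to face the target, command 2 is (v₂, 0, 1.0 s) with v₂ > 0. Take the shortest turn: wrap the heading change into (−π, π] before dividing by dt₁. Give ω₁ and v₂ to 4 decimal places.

heading to target = atan2(1−-5, -2−0.5) = 1.9656
Δθ = wrap(1.9656 − -1.0472) = 3.0128; ω₁ = Δθ/dt₁ = 1.5064
distance = √((-2−0.5)² + (1−-5)²) = 6.5000; v₂ = distance/dt₂ = 6.5000

ω₁ = 1.5064, v₂ = 6.5000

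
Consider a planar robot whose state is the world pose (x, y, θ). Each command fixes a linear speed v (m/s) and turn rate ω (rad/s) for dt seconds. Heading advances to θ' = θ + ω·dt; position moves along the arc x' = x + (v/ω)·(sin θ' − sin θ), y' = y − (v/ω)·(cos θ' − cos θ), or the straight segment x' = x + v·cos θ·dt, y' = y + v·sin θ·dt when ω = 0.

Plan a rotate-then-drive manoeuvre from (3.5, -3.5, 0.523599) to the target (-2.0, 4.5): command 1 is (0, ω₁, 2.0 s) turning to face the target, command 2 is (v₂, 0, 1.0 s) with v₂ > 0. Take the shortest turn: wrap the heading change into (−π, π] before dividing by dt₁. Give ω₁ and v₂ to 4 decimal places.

ω₁ = 0.8247, v₂ = 9.7082

heading to target = atan2(4.5−-3.5, -2−3.5) = 2.1731
Δθ = wrap(2.1731 − 0.5236) = 1.6495; ω₁ = Δθ/dt₁ = 0.8247
distance = √((-2−3.5)² + (4.5−-3.5)²) = 9.7082; v₂ = distance/dt₂ = 9.7082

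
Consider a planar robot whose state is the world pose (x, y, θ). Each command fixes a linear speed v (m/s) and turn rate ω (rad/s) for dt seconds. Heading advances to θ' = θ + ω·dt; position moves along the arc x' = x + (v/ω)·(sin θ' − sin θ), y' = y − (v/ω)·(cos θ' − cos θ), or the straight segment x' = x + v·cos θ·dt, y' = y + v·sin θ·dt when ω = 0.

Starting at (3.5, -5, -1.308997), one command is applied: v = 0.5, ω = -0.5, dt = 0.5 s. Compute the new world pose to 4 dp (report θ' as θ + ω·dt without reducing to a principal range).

θ' = -1.3090 + -0.5·0.5 = -1.5590
R = v/ω = 0.5/-0.5 = -1.0000
x' = 3.5 + -1.0000·(sin -1.5590 − sin -1.3090) = 3.5340
y' = -5 − -1.0000·(cos -1.5590 − cos -1.3090) = -5.2470

(3.5340, -5.2470, -1.5590)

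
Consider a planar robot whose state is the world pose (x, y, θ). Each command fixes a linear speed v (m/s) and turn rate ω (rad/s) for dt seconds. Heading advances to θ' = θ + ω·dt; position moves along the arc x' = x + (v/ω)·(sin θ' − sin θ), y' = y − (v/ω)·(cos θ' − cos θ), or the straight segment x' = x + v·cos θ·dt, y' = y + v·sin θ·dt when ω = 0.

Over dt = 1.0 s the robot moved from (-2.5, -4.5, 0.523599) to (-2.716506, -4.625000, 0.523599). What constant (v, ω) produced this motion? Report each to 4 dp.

v = -0.2500, ω = 0.0000

Δθ = 0.523599 − 0.523599 = 0.000000
ω = Δθ/dt = 0.000000/1.0 = 0.0000
ω = 0 → v = (Δx·cos θ + Δy·sin θ)/dt = -0.2500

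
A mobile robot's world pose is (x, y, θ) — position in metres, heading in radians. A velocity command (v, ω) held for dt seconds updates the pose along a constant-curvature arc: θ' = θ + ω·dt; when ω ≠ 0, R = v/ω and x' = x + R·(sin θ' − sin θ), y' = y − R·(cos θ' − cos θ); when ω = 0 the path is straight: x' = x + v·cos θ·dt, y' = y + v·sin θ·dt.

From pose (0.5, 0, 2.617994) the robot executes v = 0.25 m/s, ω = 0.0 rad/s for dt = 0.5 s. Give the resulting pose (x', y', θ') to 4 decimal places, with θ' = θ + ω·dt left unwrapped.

(0.3917, 0.0625, 2.6180)

θ' = 2.6180 + 0.0·0.5 = 2.6180
ω = 0 → straight: x' = 0.5 + 0.25·cos(2.6180)·0.5 = 0.3917
y' = 0 + 0.25·sin(2.6180)·0.5 = 0.0625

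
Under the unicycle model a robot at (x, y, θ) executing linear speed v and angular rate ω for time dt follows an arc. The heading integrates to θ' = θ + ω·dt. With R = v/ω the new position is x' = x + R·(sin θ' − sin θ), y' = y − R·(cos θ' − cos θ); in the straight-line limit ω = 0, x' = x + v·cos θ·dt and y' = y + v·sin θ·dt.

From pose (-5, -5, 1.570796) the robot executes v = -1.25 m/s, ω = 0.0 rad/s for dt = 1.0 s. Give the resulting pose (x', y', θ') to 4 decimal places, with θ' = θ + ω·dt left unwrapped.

(-5.0000, -6.2500, 1.5708)

θ' = 1.5708 + 0.0·1.0 = 1.5708
ω = 0 → straight: x' = -5 + -1.25·cos(1.5708)·1.0 = -5.0000
y' = -5 + -1.25·sin(1.5708)·1.0 = -6.2500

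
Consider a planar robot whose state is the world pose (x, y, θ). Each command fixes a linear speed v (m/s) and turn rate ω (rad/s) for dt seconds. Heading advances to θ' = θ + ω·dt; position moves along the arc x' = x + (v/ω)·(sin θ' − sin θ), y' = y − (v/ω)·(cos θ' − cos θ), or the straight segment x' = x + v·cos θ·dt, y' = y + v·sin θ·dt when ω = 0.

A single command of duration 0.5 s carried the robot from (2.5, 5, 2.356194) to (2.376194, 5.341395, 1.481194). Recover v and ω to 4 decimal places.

v = 0.7500, ω = -1.7500

Δθ = 1.481194 − 2.356194 = -0.875000
ω = Δθ/dt = -0.875000/0.5 = -1.7500
R = −Δy/(cos θ' − cos θ) = -0.4286
v = R·ω = -0.4286·-1.7500 = 0.7500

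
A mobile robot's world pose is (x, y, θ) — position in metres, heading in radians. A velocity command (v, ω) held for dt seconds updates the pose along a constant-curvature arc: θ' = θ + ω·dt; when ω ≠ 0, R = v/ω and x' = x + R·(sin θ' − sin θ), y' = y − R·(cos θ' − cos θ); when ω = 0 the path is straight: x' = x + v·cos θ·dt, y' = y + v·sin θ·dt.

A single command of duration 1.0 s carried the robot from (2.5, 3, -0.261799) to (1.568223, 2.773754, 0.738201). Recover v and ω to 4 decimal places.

v = -1.0000, ω = 1.0000

Δθ = 0.738201 − -0.261799 = 1.000000
ω = Δθ/dt = 1.000000/1.0 = 1.0000
R = Δx/(sin θ' − sin θ) = -1.0000
v = R·ω = -1.0000·1.0000 = -1.0000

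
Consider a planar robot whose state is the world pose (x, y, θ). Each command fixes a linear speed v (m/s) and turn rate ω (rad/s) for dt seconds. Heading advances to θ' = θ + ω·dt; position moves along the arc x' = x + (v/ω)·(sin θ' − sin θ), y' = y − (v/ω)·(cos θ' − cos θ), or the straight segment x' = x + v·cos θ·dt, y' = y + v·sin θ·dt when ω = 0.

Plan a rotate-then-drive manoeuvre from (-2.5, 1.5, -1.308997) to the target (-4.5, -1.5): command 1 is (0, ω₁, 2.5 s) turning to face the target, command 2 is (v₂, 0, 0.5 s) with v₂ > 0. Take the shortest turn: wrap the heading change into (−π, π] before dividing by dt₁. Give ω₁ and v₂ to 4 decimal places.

ω₁ = -0.3399, v₂ = 7.2111

heading to target = atan2(-1.5−1.5, -4.5−-2.5) = -2.1588
Δθ = wrap(-2.1588 − -1.3090) = -0.8498; ω₁ = Δθ/dt₁ = -0.3399
distance = √((-4.5−-2.5)² + (-1.5−1.5)²) = 3.6056; v₂ = distance/dt₂ = 7.2111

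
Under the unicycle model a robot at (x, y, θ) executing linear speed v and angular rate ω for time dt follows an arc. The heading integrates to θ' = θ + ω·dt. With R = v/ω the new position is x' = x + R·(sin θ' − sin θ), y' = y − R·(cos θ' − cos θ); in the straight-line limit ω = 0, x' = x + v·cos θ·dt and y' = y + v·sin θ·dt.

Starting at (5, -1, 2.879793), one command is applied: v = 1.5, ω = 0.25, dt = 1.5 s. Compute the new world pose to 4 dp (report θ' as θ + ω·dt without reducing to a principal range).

(2.7693, -0.8340, 3.2548)

θ' = 2.8798 + 0.25·1.5 = 3.2548
R = v/ω = 1.5/0.25 = 6.0000
x' = 5 + 6.0000·(sin 3.2548 − sin 2.8798) = 2.7693
y' = -1 − 6.0000·(cos 3.2548 − cos 2.8798) = -0.8340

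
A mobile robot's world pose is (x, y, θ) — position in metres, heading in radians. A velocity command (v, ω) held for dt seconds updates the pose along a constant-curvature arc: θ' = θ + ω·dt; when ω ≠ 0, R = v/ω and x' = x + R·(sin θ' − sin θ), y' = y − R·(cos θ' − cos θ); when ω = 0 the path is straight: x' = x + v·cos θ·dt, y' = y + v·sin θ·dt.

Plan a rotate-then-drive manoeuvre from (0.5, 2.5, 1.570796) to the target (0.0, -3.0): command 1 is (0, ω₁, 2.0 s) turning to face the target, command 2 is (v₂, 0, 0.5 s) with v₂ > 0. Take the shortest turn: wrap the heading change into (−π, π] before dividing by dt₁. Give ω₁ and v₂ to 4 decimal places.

heading to target = atan2(-3−2.5, 0−0.5) = -1.6615
Δθ = wrap(-1.6615 − 1.5708) = 3.0509; ω₁ = Δθ/dt₁ = 1.5255
distance = √((0−0.5)² + (-3−2.5)²) = 5.5227; v₂ = distance/dt₂ = 11.0454

ω₁ = 1.5255, v₂ = 11.0454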